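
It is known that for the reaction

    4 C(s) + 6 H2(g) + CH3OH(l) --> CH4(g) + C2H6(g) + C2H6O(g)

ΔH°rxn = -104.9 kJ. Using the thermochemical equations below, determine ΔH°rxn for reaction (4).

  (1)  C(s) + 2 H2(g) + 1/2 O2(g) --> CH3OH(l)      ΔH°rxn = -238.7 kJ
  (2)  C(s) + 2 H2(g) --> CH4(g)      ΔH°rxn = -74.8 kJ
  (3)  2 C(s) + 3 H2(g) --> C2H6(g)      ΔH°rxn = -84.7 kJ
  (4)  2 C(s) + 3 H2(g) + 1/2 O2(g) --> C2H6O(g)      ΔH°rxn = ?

ΔH°rxn = -184.1 kJ

(1) reversed: +238.7 kJ
(2) as written: -74.8 kJ
(3) as written: -84.7 kJ
(4) as written: contributes x
-104.9 = (+238.7) + (-74.8) + (-84.7) + x
x = (-104.9 − (+79.2)) / (1) = -184.1 kJ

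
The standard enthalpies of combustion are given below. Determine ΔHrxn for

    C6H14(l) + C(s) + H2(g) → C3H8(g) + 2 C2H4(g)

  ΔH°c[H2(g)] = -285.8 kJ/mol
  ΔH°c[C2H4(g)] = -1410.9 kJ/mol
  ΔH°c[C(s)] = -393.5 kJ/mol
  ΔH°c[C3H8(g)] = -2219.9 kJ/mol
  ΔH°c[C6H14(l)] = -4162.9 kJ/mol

Using ΔH = Σ nΔHc°(reactants) − Σ nΔHc°(products):
= [1·(-4162.9) + 1·(-393.5) + 1·(-285.8)] − [1·(-2219.9) + 2·(-1410.9)]
= 199.5 kJ/mol

ΔHrxn = 199.5 kJ/mol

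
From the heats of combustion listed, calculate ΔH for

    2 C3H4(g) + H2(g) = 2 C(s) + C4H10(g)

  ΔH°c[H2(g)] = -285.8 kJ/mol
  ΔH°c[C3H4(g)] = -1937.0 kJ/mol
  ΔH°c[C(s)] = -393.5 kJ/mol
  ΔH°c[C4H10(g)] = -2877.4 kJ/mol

Using ΔH = Σ nΔHc°(reactants) − Σ nΔHc°(products):
= [2·(-1937.0) + 1·(-285.8)] − [2·(-393.5) + 1·(-2877.4)]
= -495.4 kJ/mol

ΔH = -495.4 kJ/mol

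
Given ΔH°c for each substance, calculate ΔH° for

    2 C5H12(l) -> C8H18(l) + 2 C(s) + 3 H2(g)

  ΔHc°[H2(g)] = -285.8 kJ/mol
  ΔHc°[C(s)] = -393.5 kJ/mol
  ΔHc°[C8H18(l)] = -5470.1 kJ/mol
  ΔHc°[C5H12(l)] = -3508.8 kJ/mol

With combustion enthalpies, reactants minus products:
= [2·(-3508.8)] − [1·(-5470.1) + 2·(-393.5) + 3·(-285.8)]
= 96.9 kJ/mol

ΔH° = 96.9 kJ/mol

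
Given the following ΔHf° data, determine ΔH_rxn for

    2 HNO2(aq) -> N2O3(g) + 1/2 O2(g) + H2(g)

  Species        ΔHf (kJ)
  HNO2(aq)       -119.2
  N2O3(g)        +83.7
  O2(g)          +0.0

ΔH_rxn = 322.1 kJ

Products: 1·(+83.7) + 1/2·(+0.0) + 1·(+0.0) = +83.7
Reactants: 2·(-119.2) = -238.4
ΔH_rxn = (+83.7) − (-238.4) = 322.1 kJ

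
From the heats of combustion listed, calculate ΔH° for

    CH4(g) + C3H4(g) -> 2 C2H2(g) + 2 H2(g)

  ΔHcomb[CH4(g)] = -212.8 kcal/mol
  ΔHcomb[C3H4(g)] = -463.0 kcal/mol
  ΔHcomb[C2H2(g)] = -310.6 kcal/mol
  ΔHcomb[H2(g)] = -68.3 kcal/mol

ΔH° = 82.0 kcal/mol

With combustion enthalpies, reactants minus products:
= [1·(-212.8) + 1·(-463.0)] − [2·(-310.6) + 2·(-68.3)]
= 82.0 kcal/mol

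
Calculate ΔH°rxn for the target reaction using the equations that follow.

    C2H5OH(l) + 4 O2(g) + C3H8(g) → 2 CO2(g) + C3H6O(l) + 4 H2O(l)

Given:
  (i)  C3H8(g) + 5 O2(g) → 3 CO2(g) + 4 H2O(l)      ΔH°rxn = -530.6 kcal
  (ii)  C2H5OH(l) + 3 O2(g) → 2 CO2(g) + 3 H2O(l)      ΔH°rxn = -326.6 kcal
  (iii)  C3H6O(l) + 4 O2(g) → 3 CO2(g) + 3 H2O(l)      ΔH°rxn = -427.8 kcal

ΔH°rxn = -429.4 kcal

(i) as written (C3H8(g) already on the reactant side): -530.6 kcal
(ii) as written (C2H5OH(l) already on the reactant side): -326.6 kcal
(iii) reversed (C3H6O(l) must end up as a product): +427.8 kcal
Combining the equations, ΔH°rxn = (-530.6) + (-326.6) + (+427.8) = -429.4 kcal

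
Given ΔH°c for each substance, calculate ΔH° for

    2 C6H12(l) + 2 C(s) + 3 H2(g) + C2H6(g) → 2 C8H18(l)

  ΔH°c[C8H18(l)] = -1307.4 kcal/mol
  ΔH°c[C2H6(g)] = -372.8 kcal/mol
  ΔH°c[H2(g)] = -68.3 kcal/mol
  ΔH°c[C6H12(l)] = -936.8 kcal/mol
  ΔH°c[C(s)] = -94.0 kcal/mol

ΔH° = -24.5 kcal/mol

Using ΔH = Σ nΔHc°(reactants) − Σ nΔHc°(products):
= [2·(-936.8) + 2·(-94.0) + 3·(-68.3) + 1·(-372.8)] − [2·(-1307.4)]
= -24.5 kcal/mol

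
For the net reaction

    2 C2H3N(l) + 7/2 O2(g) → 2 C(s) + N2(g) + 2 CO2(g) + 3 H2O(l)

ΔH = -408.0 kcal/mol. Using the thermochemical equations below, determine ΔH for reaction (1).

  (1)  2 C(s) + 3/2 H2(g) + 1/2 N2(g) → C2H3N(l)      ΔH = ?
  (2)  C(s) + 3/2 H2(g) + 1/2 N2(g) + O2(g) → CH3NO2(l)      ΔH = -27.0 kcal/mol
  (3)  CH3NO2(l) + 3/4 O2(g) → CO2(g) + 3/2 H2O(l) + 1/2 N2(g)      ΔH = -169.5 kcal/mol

ΔH = 7.5 kcal/mol

(1) reversed and × 2: contributes −2·x
(2) × 2: (2)·(-27.0) = -54.0 kcal/mol
(3) × 2: (2)·(-169.5) = -339.0 kcal/mol
-408.0 = (-54.0) + (-339.0) − 2·x
x = (-408.0 − (-393.0)) / (-2) = 7.5 kcal/mol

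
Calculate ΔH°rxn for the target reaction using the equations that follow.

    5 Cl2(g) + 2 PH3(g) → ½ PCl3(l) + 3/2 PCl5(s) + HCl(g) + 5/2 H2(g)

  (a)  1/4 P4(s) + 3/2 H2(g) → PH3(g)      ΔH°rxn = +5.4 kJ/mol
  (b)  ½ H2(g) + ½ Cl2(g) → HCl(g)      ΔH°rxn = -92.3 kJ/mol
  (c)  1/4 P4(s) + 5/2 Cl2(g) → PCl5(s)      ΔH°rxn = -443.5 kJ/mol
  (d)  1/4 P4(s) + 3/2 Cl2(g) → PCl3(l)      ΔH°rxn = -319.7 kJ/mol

(a) reversed and × 2 (PH3(g) must end up as a reactant; ×2 to match 2 PH3(g) in the target): (-2)·(+5.4) = -10.8 kJ/mol
(b) as written (HCl(g) already on the product side): -92.3 kJ/mol
(c) × 3/2 (scale by 3/2 for the 3/2 PCl5(s)): (3/2)·(-443.5) = -665.25 kJ/mol
(d) × 1/2 (scale by 1/2 for the 1/2 PCl3(l)): (1/2)·(-319.7) = -159.85 kJ/mol
Summing the manipulated equations, ΔH°rxn = (-2)·(+5.4) + (1)·(-92.3) + (3/2)·(-443.5) + (1/2)·(-319.7) = -928.2 kJ/mol

ΔH°rxn = -928.2 kJ/mol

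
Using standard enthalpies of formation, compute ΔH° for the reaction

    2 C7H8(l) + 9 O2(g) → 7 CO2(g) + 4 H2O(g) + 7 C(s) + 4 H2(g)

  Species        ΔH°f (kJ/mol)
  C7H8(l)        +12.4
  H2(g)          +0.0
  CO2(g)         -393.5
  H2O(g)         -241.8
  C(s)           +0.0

ΔH° = -3746.5 kJ/mol

Products: 7·(-393.5) + 4·(-241.8) + 7·(+0.0) + 4·(+0.0) = -3721.7
Reactants: 2·(+12.4) + 9·(+0.0) = +24.8
ΔH° = (-3721.7) − (+24.8) = -3746.5 kJ/mol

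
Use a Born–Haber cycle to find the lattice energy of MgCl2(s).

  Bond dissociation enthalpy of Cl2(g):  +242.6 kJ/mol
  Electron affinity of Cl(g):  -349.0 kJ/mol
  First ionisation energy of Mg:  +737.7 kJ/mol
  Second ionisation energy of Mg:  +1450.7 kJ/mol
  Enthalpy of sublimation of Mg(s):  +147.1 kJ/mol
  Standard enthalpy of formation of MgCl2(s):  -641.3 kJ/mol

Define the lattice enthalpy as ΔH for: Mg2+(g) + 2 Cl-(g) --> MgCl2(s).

U = -2521.4 kJ/mol

ΔHf° = 1·ΔHsub + 1·(ΣIE) + 1·D(Cl2) + 2·EA + U
-641.3 = 1·(+147.1) + 1·(+2188.4) + 1·(+242.6) + 2·(-349.0) + U
U = -641.3 − (+1880.1) = -2521.4 kJ/mol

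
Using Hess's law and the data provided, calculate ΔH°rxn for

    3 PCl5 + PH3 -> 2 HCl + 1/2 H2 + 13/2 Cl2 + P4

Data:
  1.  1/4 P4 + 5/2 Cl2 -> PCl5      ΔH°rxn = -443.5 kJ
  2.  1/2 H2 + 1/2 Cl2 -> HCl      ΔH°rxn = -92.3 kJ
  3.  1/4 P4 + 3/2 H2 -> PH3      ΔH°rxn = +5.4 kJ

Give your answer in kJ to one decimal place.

eq. 1 reversed and × 3 (PCl5 must end up as a reactant; scale by 3 for the 3 PCl5): (-3)·(-443.5) = +1330.5 kJ
eq. 2 × 2 (×2 to match 2 HCl in the target): (2)·(-92.3) = -184.6 kJ
eq. 3 reversed (PH3 must end up as a reactant): -5.4 kJ
Since enthalpy is a state function, ΔH°rxn = (-3)·(-443.5) + (2)·(-92.3) + (-1)·(+5.4) = 1140.5 kJ

ΔH°rxn = 1140.5 kJ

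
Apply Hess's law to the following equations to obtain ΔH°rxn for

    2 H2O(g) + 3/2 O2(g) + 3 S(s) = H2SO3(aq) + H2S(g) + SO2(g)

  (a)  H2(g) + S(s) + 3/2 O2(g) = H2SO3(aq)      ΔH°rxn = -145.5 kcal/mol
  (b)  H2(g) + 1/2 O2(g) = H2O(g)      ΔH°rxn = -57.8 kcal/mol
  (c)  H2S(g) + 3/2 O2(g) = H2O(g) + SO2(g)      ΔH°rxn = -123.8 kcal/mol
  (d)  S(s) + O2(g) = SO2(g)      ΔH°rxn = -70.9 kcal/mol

(a) as written (H2SO3(aq) already on the product side): -145.5 kcal/mol
(b) reversed: +57.8 kcal/mol
(c) reversed (H2S(g) must end up as a product): +123.8 kcal/mol
(d) × 2: (2)·(-70.9) = -141.8 kcal/mol
ΔH°rxn = (-145.5) + (+57.8) + (+123.8) + (-141.8) = -105.7 kcal/mol

ΔH°rxn = -105.7 kcal/mol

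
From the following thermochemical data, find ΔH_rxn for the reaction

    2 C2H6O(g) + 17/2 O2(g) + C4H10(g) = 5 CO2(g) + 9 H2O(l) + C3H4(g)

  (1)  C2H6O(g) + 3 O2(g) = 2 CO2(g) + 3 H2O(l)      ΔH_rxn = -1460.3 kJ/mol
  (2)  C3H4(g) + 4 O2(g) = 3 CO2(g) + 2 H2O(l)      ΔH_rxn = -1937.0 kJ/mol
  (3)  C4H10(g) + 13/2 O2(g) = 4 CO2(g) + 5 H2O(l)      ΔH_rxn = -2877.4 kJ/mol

ΔH_rxn = -3861.0 kJ/mol

(1) × 2: (2)·(-1460.3) = -2920.6 kJ/mol
(2) reversed: +1937.0 kJ/mol
(3) as written: -2877.4 kJ/mol
ΔH_rxn = (2)·(-1460.3) + (-1)·(-1937.0) + (1)·(-2877.4) = -3861.0 kJ/mol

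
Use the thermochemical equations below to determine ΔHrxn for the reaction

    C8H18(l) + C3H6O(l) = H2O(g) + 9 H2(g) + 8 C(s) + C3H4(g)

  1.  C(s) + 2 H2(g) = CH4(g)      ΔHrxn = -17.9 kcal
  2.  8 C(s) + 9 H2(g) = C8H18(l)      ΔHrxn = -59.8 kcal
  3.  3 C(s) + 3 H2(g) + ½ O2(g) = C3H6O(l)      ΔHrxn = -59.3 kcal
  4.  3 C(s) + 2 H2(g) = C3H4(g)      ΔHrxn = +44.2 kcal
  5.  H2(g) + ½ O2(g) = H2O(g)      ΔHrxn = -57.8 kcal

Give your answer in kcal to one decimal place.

eq. 1: not needed (CH4(g) appears nowhere else).
eq. 2 reversed (reverse to put C8H18(l) on the reactant side): +59.8 kcal
eq. 3 reversed (C3H6O(l) must end up as a reactant): +59.3 kcal
eq. 4 as written (C3H4(g) already on the product side): +44.2 kcal
eq. 5 as written (H2O(g) already on the product side): -57.8 kcal
ΔHrxn = (+59.8) + (+59.3) + (+44.2) + (-57.8) = 105.5 kcal

ΔHrxn = 105.5 kcal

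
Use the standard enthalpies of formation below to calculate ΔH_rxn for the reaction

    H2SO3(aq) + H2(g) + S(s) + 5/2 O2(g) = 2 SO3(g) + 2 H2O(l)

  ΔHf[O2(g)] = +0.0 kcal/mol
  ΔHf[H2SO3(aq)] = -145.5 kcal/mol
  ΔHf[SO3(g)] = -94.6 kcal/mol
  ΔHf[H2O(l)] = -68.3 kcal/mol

Products: 2·(-94.6) + 2·(-68.3) = -325.8
Reactants: 1·(-145.5) + 1·(+0.0) + 1·(+0.0) + 5/2·(+0.0) = -145.5
ΔH_rxn = (-325.8) − (-145.5) = -180.3 kcal/mol

ΔH_rxn = -180.3 kcal/mol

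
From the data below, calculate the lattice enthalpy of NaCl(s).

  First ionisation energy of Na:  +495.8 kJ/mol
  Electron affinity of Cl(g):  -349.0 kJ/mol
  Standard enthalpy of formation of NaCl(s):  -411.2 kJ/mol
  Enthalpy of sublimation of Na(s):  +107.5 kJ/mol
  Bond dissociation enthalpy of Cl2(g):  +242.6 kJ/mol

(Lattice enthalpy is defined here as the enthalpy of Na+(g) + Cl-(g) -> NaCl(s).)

U = -786.8 kJ/mol

ΔHf° = 1·ΔHsub + 1·(ΣIE) + 1/2·D(Cl2) + 1·EA + U
-411.2 = 1·(+107.5) + 1·(+495.8) + 1/2·(+242.6) + 1·(-349.0) + U
U = -411.2 − (+375.6) = -786.8 kJ/mol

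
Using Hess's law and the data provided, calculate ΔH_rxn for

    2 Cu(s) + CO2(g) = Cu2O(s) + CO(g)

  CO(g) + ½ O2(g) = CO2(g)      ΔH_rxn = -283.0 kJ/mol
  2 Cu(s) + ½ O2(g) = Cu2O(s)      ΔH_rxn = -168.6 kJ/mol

equation 1 reversed (reverse to put CO(g) on the product side): +283.0 kJ/mol
equation 2 as written (Cu2O(s) already on the product side): -168.6 kJ/mol
ΔH_rxn = (+283.0) + (-168.6) = 114.4 kJ/mol

ΔH_rxn = 114.4 kJ/mol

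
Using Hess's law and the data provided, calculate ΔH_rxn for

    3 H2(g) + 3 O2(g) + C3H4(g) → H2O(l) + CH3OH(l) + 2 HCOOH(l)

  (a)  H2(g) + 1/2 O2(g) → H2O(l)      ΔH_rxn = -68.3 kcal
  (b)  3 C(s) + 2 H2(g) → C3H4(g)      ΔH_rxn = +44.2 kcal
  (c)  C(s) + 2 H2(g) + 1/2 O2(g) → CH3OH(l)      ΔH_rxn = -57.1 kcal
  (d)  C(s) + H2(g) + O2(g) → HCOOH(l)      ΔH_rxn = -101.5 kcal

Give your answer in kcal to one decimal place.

(a) as written (H2O(l) already on the product side): -68.3 kcal
(b) reversed (C3H4(g) must end up as a reactant): -44.2 kcal
(c) as written (CH3OH(l) already on the product side): -57.1 kcal
(d) × 2 (scale by 2 for the 2 HCOOH(l)): (2)·(-101.5) = -203.0 kcal
By Hess's law, ΔH_rxn = (1)·(-68.3) + (-1)·(+44.2) + (1)·(-57.1) + (2)·(-101.5) = -372.6 kcal

ΔH_rxn = -372.6 kcal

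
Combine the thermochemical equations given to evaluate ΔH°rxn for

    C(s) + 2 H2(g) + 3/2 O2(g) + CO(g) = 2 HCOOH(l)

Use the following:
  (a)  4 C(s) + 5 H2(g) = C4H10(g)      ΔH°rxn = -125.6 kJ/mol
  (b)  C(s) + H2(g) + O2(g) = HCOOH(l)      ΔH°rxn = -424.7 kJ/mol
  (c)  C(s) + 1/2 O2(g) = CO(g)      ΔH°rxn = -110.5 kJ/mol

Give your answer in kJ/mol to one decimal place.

(a): not needed (C4H10(g) appears nowhere else).
(b) × 2 (×2 to match 2 HCOOH(l) in the target): (2)·(-424.7) = -849.4 kJ/mol
(c) reversed (CO(g) must end up as a reactant): +110.5 kJ/mol
By Hess's law, ΔH°rxn = (-849.4) + (+110.5) = -738.9 kJ/mol

ΔH°rxn = -738.9 kJ/mol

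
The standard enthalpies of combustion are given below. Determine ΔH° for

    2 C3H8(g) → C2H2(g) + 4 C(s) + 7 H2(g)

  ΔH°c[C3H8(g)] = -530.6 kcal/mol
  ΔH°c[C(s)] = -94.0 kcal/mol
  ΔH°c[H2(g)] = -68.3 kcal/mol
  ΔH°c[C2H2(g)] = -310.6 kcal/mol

Using ΔH = Σ nΔHc°(reactants) − Σ nΔHc°(products):
= [2·(-530.6)] − [1·(-310.6) + 4·(-94.0) + 7·(-68.3)]
= 103.5 kcal/mol

ΔH° = 103.5 kcal/mol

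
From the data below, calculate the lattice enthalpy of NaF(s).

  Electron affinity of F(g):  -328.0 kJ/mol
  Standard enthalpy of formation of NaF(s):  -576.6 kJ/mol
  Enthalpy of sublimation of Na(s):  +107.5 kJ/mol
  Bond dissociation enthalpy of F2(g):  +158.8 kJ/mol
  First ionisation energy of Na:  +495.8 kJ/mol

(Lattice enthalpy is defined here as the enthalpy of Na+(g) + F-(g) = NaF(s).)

ΔHf° = 1·ΔHsub + 1·(ΣIE) + 1/2·D(F2) + 1·EA + U
-576.6 = 1·(+107.5) + 1·(+495.8) + 1/2·(+158.8) + 1·(-328.0) + U
U = -576.6 − (+354.7) = -931.3 kJ/mol

U = -931.3 kJ/mol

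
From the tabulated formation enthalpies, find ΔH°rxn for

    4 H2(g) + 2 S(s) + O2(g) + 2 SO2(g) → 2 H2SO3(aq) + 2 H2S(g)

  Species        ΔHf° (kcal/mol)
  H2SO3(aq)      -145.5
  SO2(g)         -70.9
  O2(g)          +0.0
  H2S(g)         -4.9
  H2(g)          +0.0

Products: 2·(-145.5) + 2·(-4.9) = -300.8
Reactants: 4·(+0.0) + 2·(+0.0) + 1·(+0.0) + 2·(-70.9) = -141.8
ΔH°rxn = (-300.8) − (-141.8) = -159.0 kcal/mol

ΔH°rxn = -159.0 kcal/mol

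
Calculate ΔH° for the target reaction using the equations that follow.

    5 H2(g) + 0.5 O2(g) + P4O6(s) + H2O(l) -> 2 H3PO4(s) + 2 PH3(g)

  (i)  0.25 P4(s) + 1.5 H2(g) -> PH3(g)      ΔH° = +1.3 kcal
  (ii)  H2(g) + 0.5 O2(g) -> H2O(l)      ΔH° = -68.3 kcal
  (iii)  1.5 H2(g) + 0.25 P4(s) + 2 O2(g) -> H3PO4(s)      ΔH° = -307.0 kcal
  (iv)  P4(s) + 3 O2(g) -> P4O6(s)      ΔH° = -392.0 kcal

ΔH° = -151.1 kcal

(i) × 2 (×2 to match 2 PH3(g) in the target): (2)·(+1.3) = +2.6 kcal
(ii) reversed (reverse to put H2O(l) on the reactant side): +68.3 kcal
(iii) × 2 (×2 to match 2 H3PO4(s) in the target): (2)·(-307.0) = -614.0 kcal
(iv) reversed (reverse to put P4O6(s) on the reactant side): +392.0 kcal
Combining the equations, ΔH° = (+2.6) + (+68.3) + (-614.0) + (+392.0) = -151.1 kcal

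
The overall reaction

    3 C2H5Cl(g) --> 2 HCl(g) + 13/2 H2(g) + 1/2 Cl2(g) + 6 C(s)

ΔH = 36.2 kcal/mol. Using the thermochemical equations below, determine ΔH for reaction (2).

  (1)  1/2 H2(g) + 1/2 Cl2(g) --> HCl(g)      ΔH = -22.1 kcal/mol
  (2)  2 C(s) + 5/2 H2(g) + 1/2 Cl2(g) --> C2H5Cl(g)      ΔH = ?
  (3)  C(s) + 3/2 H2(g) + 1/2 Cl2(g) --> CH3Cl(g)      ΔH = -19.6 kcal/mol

(1) × 2: (2)·(-22.1) = -44.2 kcal/mol
(2) reversed and × 3: contributes −3·x
(3): not needed.
+36.2 = (-44.2) − 3·x
x = (+36.2 − (-44.2)) / (-3) = -26.8 kcal/mol

ΔH = -26.8 kcal/mol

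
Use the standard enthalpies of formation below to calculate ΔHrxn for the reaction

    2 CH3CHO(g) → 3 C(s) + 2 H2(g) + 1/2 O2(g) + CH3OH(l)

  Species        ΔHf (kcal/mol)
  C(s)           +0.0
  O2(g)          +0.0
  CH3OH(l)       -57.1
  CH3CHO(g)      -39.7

Products: 3·(+0.0) + 2·(+0.0) + 1/2·(+0.0) + 1·(-57.1) = -57.1
Reactants: 2·(-39.7) = -79.4
ΔHrxn = (-57.1) − (-79.4) = 22.3 kcal/mol

ΔHrxn = 22.3 kcal/mol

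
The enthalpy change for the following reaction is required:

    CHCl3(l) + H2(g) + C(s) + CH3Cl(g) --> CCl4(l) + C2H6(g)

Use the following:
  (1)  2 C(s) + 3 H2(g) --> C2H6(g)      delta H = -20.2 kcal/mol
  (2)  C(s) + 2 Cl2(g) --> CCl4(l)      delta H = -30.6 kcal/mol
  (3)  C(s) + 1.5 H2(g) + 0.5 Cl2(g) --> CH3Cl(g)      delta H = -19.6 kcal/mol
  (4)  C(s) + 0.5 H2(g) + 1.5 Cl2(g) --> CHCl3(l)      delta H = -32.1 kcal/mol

delta H = 0.9 kcal/mol

(1) as written (C2H6(g) already on the product side): -20.2 kcal/mol
(2) as written (CCl4(l) already on the product side): -30.6 kcal/mol
(3) reversed (CH3Cl(g) must end up as a reactant): +19.6 kcal/mol
(4) reversed (reverse to put CHCl3(l) on the reactant side): +32.1 kcal/mol
Combining the equations, delta H = (1)·(-20.2) + (1)·(-30.6) + (-1)·(-19.6) + (-1)·(-32.1) = 0.9 kcal/mol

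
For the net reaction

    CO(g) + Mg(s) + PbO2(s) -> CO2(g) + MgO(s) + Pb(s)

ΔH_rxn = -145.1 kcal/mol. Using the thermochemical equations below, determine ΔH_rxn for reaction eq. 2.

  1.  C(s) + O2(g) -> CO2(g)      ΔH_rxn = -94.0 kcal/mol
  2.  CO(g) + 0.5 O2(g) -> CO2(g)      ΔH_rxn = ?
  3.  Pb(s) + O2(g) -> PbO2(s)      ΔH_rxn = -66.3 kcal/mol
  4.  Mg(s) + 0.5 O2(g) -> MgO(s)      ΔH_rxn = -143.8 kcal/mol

ΔH_rxn = -67.6 kcal/mol

eq. 1: not needed.
eq. 2 as written: contributes x
eq. 3 reversed: +66.3 kcal/mol
eq. 4 as written: -143.8 kcal/mol
-145.1 = (+66.3) + (-143.8) + x
x = (-145.1 − (-77.5)) / (1) = -67.6 kcal/mol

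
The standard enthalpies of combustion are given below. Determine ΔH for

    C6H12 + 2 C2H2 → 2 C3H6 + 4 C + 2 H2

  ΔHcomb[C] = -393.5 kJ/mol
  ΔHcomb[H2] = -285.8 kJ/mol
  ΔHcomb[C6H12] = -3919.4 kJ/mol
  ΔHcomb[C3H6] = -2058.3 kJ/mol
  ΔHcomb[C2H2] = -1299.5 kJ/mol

ΔH = -256.2 kJ/mol

Using ΔH = Σ nΔHc°(reactants) − Σ nΔHc°(products):
= [1·(-3919.4) + 2·(-1299.5)] − [2·(-2058.3) + 4·(-393.5) + 2·(-285.8)]
= -256.2 kJ/mol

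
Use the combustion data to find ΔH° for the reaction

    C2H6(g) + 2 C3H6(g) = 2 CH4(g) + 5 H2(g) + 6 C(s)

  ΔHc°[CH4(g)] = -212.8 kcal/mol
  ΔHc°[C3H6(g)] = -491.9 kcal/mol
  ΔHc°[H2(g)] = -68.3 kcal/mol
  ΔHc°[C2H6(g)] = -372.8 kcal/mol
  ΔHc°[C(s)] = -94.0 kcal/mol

ΔH° = -25.5 kcal/mol

With combustion enthalpies, reactants minus products:
= [1·(-372.8) + 2·(-491.9)] − [2·(-212.8) + 5·(-68.3) + 6·(-94.0)]
= -25.5 kcal/mol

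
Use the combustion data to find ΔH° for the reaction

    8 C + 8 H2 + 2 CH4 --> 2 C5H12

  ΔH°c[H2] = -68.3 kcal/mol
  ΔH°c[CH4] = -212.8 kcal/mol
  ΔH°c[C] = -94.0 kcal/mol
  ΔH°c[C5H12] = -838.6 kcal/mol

ΔH° = -46.8 kcal/mol

With combustion enthalpies, reactants minus products:
= [8·(-94.0) + 8·(-68.3) + 2·(-212.8)] − [2·(-838.6)]
= -46.8 kcal/mol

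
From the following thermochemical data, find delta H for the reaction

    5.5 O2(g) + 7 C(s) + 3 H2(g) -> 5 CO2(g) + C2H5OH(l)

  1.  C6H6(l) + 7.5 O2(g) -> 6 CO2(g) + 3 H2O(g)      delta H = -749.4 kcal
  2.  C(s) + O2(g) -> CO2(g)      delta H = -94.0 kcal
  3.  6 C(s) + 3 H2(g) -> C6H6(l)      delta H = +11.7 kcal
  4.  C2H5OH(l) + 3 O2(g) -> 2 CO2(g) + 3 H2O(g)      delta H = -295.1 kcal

eq. 1 as written: -749.4 kcal
eq. 2 as written: -94.0 kcal
eq. 3 as written: +11.7 kcal
eq. 4 reversed: +295.1 kcal
delta H = (-749.4) + (-94.0) + (+11.7) + (+295.1) = -536.6 kcal

delta H = -536.6 kcal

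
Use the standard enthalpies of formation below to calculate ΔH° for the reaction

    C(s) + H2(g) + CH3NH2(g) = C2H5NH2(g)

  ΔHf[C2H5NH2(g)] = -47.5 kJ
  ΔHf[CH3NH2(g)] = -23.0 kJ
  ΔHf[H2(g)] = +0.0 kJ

ΔH°rxn = Σ nΔHf°(products) − Σ nΔHf°(reactants).
Products: 1·(-47.5) = -47.5
Reactants: 1·(+0.0) + 1·(+0.0) + 1·(-23.0) = -23.0
ΔH° = (-47.5) − (-23.0) = -24.5 kJ

ΔH° = -24.5 kJ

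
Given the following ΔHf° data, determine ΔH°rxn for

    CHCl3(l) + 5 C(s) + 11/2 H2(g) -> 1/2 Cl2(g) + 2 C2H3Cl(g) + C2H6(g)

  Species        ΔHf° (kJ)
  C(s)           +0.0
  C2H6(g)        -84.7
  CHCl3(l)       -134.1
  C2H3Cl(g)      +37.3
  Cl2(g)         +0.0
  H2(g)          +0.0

Products: 1/2·(+0.0) + 2·(+37.3) + 1·(-84.7) = -10.1
Reactants: 1·(-134.1) + 5·(+0.0) + 11/2·(+0.0) = -134.1
ΔH°rxn = (-10.1) − (-134.1) = 124.0 kJ

ΔH°rxn = 124.0 kJ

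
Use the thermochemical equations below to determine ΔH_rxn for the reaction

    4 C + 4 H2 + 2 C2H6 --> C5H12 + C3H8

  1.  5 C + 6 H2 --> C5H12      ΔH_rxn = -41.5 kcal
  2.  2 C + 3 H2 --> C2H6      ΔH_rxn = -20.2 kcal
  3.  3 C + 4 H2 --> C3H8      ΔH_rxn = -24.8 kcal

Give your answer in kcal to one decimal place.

ΔH_rxn = -25.9 kcal

eq. 1 as written: -41.5 kcal
eq. 2 reversed and × 2: (-2)·(-20.2) = +40.4 kcal
eq. 3 as written: -24.8 kcal
By Hess's law, ΔH_rxn = (1)·(-41.5) + (-2)·(-20.2) + (1)·(-24.8) = -25.9 kcal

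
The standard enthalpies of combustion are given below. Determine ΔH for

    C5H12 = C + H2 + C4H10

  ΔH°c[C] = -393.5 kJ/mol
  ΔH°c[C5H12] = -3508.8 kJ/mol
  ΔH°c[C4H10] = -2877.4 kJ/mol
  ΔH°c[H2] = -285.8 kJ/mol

Using ΔH = Σ nΔHc°(reactants) − Σ nΔHc°(products):
= [1·(-3508.8)] − [1·(-393.5) + 1·(-285.8) + 1·(-2877.4)]
= 47.9 kJ/mol

ΔH = 47.9 kJ/mol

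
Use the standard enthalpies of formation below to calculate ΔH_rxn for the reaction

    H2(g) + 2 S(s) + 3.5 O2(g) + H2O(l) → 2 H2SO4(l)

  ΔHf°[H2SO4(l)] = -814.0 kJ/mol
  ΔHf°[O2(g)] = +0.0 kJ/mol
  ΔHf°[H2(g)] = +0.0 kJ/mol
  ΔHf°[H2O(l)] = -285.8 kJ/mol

Products: 2·(-814.0) = -1628.0
Reactants: 1·(+0.0) + 2·(+0.0) + 7/2·(+0.0) + 1·(-285.8) = -285.8
ΔH_rxn = (-1628.0) − (-285.8) = -1342.2 kJ/mol

ΔH_rxn = -1342.2 kJ/mol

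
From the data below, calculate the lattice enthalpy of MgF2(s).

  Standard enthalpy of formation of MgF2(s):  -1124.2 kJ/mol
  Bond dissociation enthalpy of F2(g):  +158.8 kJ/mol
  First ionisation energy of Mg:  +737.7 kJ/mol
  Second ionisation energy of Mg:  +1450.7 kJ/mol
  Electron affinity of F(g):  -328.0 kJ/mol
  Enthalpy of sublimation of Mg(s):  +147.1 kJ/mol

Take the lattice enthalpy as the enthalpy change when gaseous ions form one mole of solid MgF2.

U = -2962.5 kJ/mol

ΔHf° = 1·ΔHsub + 1·(ΣIE) + 1·D(F2) + 2·EA + U
-1124.2 = 1·(+147.1) + 1·(+2188.4) + 1·(+158.8) + 2·(-328.0) + U
U = -1124.2 − (+1838.3) = -2962.5 kJ/mol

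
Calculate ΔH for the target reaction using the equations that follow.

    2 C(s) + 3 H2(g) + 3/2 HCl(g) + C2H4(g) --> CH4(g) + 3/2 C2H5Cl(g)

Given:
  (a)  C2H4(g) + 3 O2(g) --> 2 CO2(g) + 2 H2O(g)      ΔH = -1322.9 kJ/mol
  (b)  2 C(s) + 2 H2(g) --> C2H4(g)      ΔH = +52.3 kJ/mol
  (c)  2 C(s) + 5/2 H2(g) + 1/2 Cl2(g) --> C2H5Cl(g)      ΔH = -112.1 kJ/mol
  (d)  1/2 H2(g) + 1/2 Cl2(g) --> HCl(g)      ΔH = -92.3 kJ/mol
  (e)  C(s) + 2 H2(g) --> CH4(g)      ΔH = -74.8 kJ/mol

ΔH = -156.8 kJ/mol

(a): not needed (H2O(g) appears nowhere else).
(b) reversed: -52.3 kJ/mol
(c) × 3/2 (scale by 3/2 for the 3/2 C2H5Cl(g)): (3/2)·(-112.1) = -168.15 kJ/mol
(d) reversed and × 3/2 (reverse to put HCl(g) on the reactant side; scale by 3/2 for the 3/2 HCl(g)): (-3/2)·(-92.3) = +138.45 kJ/mol
(e) as written (CH4(g) already on the product side): -74.8 kJ/mol
ΔH = (-52.3) + (-168.15) + (+138.45) + (-74.8) = -156.8 kJ/mol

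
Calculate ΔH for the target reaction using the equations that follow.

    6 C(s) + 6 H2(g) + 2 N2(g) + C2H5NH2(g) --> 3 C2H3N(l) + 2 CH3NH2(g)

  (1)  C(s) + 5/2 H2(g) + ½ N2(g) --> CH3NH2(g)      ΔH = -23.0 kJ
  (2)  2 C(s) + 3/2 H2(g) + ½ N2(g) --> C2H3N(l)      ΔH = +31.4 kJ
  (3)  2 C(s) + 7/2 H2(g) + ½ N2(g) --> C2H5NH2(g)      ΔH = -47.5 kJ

(1) × 2 (scale by 2 for the 2 CH3NH2(g)): (2)·(-23.0) = -46.0 kJ
(2) × 3 (×3 to match 3 C2H3N(l) in the target): (3)·(+31.4) = +94.2 kJ
(3) reversed (reverse to put C2H5NH2(g) on the reactant side): +47.5 kJ
Since enthalpy is a state function, ΔH = (2)·(-23.0) + (3)·(+31.4) + (-1)·(-47.5) = 95.7 kJ

ΔH = 95.7 kJ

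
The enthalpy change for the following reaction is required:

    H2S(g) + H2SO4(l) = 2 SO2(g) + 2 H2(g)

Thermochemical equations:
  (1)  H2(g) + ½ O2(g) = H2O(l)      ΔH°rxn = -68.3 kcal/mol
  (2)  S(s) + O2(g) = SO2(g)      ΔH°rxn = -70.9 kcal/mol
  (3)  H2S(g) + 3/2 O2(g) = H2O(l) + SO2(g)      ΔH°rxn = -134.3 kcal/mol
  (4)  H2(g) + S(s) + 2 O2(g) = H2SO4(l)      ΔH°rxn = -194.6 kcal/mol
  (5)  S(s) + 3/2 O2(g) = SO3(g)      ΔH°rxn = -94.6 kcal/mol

(1) reversed: +68.3 kcal/mol
(2) as written: -70.9 kcal/mol
(3) as written: -134.3 kcal/mol
(4) reversed: +194.6 kcal/mol
(5): not needed.
Combining the equations, ΔH°rxn = (-1)·(-68.3) + (1)·(-70.9) + (1)·(-134.3) + (-1)·(-194.6) = 57.7 kcal/mol

ΔH°rxn = 57.7 kcal/mol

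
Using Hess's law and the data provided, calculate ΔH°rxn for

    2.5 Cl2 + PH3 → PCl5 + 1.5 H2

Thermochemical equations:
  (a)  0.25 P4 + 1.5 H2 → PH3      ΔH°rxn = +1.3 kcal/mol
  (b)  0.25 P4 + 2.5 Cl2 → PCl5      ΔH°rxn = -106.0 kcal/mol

(a) reversed (reverse to put PH3 on the reactant side): -1.3 kcal/mol
(b) as written (PCl5 already on the product side): -106.0 kcal/mol
ΔH°rxn = (-1.3) + (-106.0) = -107.3 kcal/mol

ΔH°rxn = -107.3 kcal/mol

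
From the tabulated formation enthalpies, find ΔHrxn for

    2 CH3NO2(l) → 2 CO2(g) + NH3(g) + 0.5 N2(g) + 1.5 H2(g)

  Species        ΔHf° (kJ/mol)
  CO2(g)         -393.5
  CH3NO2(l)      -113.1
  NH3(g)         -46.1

ΔH°rxn = Σ nΔHf°(products) − Σ nΔHf°(reactants).
Products: 2·(-393.5) + 1·(-46.1) + 1/2·(+0.0) + 3/2·(+0.0) = -833.1
Reactants: 2·(-113.1) = -226.2
ΔHrxn = (-833.1) − (-226.2) = -606.9 kJ/mol

ΔHrxn = -606.9 kJ/mol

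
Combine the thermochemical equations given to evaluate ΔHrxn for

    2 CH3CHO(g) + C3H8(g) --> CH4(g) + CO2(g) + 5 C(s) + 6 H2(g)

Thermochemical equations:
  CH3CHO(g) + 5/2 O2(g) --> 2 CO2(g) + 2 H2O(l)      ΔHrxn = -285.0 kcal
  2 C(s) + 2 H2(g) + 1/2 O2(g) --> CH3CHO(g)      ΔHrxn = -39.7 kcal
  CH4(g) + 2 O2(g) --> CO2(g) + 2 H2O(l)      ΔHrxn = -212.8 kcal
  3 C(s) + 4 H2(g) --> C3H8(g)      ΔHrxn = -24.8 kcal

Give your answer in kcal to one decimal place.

ΔHrxn = -7.7 kcal

equation 1 as written: -285.0 kcal
equation 2 reversed: +39.7 kcal
equation 3 reversed: +212.8 kcal
equation 4 reversed: +24.8 kcal
Combining the equations, ΔHrxn = (-285.0) + (+39.7) + (+212.8) + (+24.8) = -7.7 kcal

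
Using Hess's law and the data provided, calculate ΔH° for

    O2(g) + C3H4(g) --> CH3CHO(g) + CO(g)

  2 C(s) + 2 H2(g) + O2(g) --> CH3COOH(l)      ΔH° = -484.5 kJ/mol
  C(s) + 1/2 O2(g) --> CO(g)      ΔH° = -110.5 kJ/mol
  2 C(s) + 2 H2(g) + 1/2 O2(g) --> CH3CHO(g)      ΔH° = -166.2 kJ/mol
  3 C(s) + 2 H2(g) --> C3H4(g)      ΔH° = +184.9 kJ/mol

equation 1: not needed.
equation 2 as written: -110.5 kJ/mol
equation 3 as written: -166.2 kJ/mol
equation 4 reversed: -184.9 kJ/mol
ΔH° = (-110.5) + (-166.2) + (-184.9) = -461.6 kJ/mol

ΔH° = -461.6 kJ/mol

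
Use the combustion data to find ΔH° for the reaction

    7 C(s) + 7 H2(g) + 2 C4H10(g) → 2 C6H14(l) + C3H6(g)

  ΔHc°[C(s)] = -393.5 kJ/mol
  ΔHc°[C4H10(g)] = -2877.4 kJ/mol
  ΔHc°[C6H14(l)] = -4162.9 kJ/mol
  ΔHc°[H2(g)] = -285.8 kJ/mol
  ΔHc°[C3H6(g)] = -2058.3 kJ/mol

Using ΔH = Σ nΔHc°(reactants) − Σ nΔHc°(products):
= [7·(-393.5) + 7·(-285.8) + 2·(-2877.4)] − [2·(-4162.9) + 1·(-2058.3)]
= -125.8 kJ/mol

ΔH° = -125.8 kJ/mol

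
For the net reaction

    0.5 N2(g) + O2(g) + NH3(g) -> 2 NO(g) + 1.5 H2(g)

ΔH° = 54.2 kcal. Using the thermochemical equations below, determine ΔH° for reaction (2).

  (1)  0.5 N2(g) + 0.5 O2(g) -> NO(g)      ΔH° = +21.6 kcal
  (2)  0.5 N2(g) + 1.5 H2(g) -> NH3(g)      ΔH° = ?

(1) × 2: (2)·(+21.6) = +43.2 kcal
(2) reversed: contributes −x
+54.2 = (+43.2) − x
x = (+54.2 − (+43.2)) / (-1) = -11.0 kcal

ΔH° = -11.0 kcal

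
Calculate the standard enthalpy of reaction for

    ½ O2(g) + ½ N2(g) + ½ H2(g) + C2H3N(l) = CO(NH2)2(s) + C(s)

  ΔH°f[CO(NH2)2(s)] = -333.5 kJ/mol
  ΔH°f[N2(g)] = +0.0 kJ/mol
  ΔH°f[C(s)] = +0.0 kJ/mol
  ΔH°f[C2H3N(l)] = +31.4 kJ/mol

Products: 1·(-333.5) + 1·(+0.0) = -333.5
Reactants: 1/2·(+0.0) + 1/2·(+0.0) + 1/2·(+0.0) + 1·(+31.4) = +31.4
ΔH_rxn = (-333.5) − (+31.4) = -364.9 kJ/mol

ΔH_rxn = -364.9 kJ/mol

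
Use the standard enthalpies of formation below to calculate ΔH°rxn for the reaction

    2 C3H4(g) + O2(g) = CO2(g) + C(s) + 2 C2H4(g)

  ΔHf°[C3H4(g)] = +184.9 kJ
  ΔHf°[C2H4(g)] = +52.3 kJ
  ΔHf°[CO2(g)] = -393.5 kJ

ΔH°rxn = -658.7 kJ

Products: 1·(-393.5) + 1·(+0.0) + 2·(+52.3) = -288.9
Reactants: 2·(+184.9) + 1·(+0.0) = +369.8
ΔH°rxn = (-288.9) − (+369.8) = -658.7 kJ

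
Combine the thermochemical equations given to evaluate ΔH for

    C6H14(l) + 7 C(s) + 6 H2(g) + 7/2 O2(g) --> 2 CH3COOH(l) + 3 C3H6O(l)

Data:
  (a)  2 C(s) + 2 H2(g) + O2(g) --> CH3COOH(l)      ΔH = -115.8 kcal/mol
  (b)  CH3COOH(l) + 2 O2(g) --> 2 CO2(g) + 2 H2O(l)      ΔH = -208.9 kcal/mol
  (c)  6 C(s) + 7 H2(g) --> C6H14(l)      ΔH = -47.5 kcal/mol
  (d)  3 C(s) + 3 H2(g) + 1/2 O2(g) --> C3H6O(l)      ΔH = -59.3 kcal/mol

(a) × 2: (2)·(-115.8) = -231.6 kcal/mol
(b): not needed (H2O(l) appears nowhere else).
(c) reversed (reverse to put C6H14(l) on the reactant side): +47.5 kcal/mol
(d) × 3 (scale by 3 for the 3 C3H6O(l)): (3)·(-59.3) = -177.9 kcal/mol
Since enthalpy is a state function, ΔH = (2)·(-115.8) + (-1)·(-47.5) + (3)·(-59.3) = -362.0 kcal/mol

ΔH = -362.0 kcal/mol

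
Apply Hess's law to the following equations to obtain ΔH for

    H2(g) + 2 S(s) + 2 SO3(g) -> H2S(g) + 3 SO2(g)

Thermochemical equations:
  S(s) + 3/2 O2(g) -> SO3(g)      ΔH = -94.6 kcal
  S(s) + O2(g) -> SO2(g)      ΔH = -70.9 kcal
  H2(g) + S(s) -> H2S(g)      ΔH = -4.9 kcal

equation 1 reversed and × 2: (-2)·(-94.6) = +189.2 kcal
equation 2 × 3: (3)·(-70.9) = -212.7 kcal
equation 3 as written: -4.9 kcal
ΔH = (+189.2) + (-212.7) + (-4.9) = -28.4 kcal

ΔH = -28.4 kcal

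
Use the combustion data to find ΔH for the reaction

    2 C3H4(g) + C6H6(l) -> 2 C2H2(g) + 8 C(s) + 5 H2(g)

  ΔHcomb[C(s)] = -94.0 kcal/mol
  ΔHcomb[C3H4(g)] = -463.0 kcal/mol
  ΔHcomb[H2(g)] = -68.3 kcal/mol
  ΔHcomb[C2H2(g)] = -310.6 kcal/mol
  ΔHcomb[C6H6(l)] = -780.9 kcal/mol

Using ΔH = Σ nΔHc°(reactants) − Σ nΔHc°(products):
= [2·(-463.0) + 1·(-780.9)] − [2·(-310.6) + 8·(-94.0) + 5·(-68.3)]
= 7.8 kcal/mol

ΔH = 7.8 kcal/mol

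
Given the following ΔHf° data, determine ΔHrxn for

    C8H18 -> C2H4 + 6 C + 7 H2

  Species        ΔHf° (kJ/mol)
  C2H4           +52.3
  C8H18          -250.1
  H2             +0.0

Products: 1·(+52.3) + 6·(+0.0) + 7·(+0.0) = +52.3
Reactants: 1·(-250.1) = -250.1
ΔHrxn = (+52.3) − (-250.1) = 302.4 kJ/mol

ΔHrxn = 302.4 kJ/mol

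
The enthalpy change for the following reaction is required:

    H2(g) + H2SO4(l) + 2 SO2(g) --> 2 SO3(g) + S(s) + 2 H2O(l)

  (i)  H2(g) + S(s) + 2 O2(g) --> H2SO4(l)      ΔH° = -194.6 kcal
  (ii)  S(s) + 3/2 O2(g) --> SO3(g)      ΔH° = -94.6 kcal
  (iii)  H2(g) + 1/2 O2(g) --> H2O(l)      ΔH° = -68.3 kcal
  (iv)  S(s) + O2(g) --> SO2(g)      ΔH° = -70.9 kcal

ΔH° = 10.6 kcal

(i) reversed: +194.6 kcal
(ii) × 2: (2)·(-94.6) = -189.2 kcal
(iii) × 2: (2)·(-68.3) = -136.6 kcal
(iv) reversed and × 2: (-2)·(-70.9) = +141.8 kcal
ΔH° = (-1)·(-194.6) + (2)·(-94.6) + (2)·(-68.3) + (-2)·(-70.9) = 10.6 kcal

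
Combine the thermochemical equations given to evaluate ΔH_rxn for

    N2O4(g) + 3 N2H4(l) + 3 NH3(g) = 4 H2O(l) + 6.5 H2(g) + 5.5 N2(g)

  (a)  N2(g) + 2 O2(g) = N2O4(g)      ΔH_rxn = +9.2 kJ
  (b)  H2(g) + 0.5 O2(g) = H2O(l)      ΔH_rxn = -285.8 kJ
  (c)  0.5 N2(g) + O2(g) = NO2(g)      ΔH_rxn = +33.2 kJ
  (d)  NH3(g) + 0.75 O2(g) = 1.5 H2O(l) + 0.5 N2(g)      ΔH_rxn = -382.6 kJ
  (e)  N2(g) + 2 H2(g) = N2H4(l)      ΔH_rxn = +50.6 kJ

(a) reversed: -9.2 kJ
(b) reversed and × 1/2: (-1/2)·(-285.8) = +142.9 kJ
(c): not needed.
(d) × 3: (3)·(-382.6) = -1147.8 kJ
(e) reversed and × 3: (-3)·(+50.6) = -151.8 kJ
Summing the manipulated equations, ΔH_rxn = (-9.2) + (+142.9) + (-1147.8) + (-151.8) = -1165.9 kJ

ΔH_rxn = -1165.9 kJ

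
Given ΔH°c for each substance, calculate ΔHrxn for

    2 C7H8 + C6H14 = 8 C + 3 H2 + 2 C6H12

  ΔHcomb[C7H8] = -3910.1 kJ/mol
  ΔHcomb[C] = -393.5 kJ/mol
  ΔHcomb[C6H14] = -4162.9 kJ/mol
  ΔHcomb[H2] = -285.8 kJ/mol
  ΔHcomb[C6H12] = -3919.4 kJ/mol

Using ΔH = Σ nΔHc°(reactants) − Σ nΔHc°(products):
= [2·(-3910.1) + 1·(-4162.9)] − [8·(-393.5) + 3·(-285.8) + 2·(-3919.4)]
= -138.9 kJ/mol

ΔHrxn = -138.9 kJ/mol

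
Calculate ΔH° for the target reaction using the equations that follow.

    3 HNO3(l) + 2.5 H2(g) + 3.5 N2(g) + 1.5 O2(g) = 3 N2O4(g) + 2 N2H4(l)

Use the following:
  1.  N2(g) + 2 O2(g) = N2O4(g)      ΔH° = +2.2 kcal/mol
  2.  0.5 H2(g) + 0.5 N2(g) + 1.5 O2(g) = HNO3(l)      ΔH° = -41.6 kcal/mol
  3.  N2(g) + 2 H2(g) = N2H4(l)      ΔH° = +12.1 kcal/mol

ΔH° = 155.6 kcal/mol

eq. 1 × 3 (×3 to match 3 N2O4(g) in the target): (3)·(+2.2) = +6.6 kcal/mol
eq. 2 reversed and × 3 (HNO3(l) must end up as a reactant; scale by 3 for the 3 HNO3(l)): (-3)·(-41.6) = +124.8 kcal/mol
eq. 3 × 2 (scale by 2 for the 2 N2H4(l)): (2)·(+12.1) = +24.2 kcal/mol
Combining the equations, ΔH° = (+6.6) + (+124.8) + (+24.2) = 155.6 kcal/mol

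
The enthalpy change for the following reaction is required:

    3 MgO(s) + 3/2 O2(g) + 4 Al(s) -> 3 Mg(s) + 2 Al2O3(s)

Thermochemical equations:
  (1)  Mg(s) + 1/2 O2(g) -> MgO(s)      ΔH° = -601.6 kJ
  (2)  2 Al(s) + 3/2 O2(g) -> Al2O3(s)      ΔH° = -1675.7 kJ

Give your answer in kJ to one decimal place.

(1) reversed and × 3: (-3)·(-601.6) = +1804.8 kJ
(2) × 2: (2)·(-1675.7) = -3351.4 kJ
ΔH° = (-3)·(-601.6) + (2)·(-1675.7) = -1546.6 kJ

ΔH° = -1546.6 kJ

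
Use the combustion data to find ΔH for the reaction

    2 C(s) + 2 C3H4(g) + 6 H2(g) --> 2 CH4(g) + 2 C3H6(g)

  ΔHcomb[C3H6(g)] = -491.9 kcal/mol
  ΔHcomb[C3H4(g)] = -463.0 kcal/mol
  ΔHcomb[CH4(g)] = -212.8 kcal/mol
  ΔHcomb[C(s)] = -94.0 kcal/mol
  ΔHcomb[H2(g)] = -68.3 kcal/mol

ΔH = -114.4 kcal/mol

With combustion enthalpies, reactants minus products:
= [2·(-94.0) + 2·(-463.0) + 6·(-68.3)] − [2·(-212.8) + 2·(-491.9)]
= -114.4 kcal/mol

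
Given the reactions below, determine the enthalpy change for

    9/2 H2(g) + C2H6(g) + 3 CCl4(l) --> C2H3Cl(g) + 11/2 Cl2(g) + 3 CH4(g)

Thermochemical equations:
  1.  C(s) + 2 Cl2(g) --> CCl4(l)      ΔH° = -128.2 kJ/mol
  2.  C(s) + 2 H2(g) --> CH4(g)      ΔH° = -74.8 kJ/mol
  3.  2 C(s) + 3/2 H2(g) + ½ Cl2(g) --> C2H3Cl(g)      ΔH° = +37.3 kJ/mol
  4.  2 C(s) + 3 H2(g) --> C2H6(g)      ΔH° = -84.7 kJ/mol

eq. 1 reversed and × 3: (-3)·(-128.2) = +384.6 kJ/mol
eq. 2 × 3: (3)·(-74.8) = -224.4 kJ/mol
eq. 3 as written: +37.3 kJ/mol
eq. 4 reversed: +84.7 kJ/mol
Since enthalpy is a state function, ΔH° = (-3)·(-128.2) + (3)·(-74.8) + (1)·(+37.3) + (-1)·(-84.7) = 282.2 kJ/mol

ΔH° = 282.2 kJ/mol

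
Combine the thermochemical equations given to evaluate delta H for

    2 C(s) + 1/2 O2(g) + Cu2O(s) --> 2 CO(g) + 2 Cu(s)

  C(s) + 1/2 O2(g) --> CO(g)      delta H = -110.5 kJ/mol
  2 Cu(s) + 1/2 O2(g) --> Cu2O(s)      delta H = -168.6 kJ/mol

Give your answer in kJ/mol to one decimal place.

equation 1 × 2 (scale by 2 for the 2 CO(g)): (2)·(-110.5) = -221.0 kJ/mol
equation 2 reversed (Cu2O(s) must end up as a reactant): +168.6 kJ/mol
By Hess's law, delta H = (2)·(-110.5) + (-1)·(-168.6) = -52.4 kJ/mol

delta H = -52.4 kJ/mol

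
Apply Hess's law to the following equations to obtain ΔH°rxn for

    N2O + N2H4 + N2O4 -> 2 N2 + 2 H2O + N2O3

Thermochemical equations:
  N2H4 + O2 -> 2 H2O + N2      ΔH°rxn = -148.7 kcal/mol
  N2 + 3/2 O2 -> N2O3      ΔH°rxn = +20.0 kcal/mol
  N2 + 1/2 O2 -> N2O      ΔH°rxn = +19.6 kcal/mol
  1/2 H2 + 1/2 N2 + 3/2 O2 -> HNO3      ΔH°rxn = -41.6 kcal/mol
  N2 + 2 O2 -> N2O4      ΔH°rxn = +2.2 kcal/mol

equation 1 as written (N2H4 already on the reactant side): -148.7 kcal/mol
equation 2 as written (N2O3 already on the product side): +20.0 kcal/mol
equation 3 reversed (reverse to put N2O on the reactant side): -19.6 kcal/mol
equation 4: not needed (H2 appears nowhere else).
equation 5 reversed (N2O4 must end up as a reactant): -2.2 kcal/mol
Combining the equations, ΔH°rxn = (1)·(-148.7) + (1)·(+20.0) + (-1)·(+19.6) + (-1)·(+2.2) = -150.5 kcal/mol

ΔH°rxn = -150.5 kcal/mol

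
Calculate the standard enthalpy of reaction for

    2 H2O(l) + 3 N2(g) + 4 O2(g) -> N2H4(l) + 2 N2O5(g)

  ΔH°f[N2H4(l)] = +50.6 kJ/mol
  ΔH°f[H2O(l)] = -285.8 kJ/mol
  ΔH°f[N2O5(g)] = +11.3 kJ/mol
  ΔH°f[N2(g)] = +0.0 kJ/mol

ΔH° = 644.8 kJ/mol

Products: 1·(+50.6) + 2·(+11.3) = +73.2
Reactants: 2·(-285.8) + 3·(+0.0) + 4·(+0.0) = -571.6
ΔH° = (+73.2) − (-571.6) = 644.8 kJ/mol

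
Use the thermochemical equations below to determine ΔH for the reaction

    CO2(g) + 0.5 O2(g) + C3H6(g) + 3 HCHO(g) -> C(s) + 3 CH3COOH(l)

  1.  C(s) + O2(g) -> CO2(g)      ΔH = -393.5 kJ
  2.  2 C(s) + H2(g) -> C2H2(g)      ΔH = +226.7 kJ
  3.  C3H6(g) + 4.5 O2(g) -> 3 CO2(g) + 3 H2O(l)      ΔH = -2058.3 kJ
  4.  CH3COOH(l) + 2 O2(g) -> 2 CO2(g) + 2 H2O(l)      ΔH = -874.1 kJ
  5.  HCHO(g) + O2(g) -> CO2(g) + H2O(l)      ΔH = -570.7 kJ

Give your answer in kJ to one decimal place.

eq. 1 reversed: +393.5 kJ
eq. 2: not needed.
eq. 3 as written: -2058.3 kJ
eq. 4 reversed and × 3: (-3)·(-874.1) = +2622.3 kJ
eq. 5 × 3: (3)·(-570.7) = -1712.1 kJ
ΔH = (-1)·(-393.5) + (1)·(-2058.3) + (-3)·(-874.1) + (3)·(-570.7) = -754.6 kJ

ΔH = -754.6 kJ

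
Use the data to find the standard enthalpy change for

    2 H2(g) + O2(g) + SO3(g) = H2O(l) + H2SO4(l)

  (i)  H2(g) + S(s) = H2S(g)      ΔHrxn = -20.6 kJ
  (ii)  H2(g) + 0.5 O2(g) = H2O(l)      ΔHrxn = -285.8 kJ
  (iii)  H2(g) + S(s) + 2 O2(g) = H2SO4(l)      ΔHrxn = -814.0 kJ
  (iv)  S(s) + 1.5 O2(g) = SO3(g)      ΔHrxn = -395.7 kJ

(i): not needed (H2S(g) appears nowhere else).
(ii) as written (H2O(l) already on the product side): -285.8 kJ
(iii) as written (H2SO4(l) already on the product side): -814.0 kJ
(iv) reversed (reverse to put SO3(g) on the reactant side): +395.7 kJ
ΔHrxn = (-285.8) + (-814.0) + (+395.7) = -704.1 kJ

ΔHrxn = -704.1 kJ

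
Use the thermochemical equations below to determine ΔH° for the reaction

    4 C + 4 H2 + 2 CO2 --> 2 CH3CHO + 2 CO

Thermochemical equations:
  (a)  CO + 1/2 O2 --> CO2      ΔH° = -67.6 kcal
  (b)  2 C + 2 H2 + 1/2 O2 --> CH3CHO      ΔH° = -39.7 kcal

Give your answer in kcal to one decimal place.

(a) reversed and × 2 (reverse to put CO on the product side; ×2 to match 2 CO in the target): (-2)·(-67.6) = +135.2 kcal
(b) × 2 (×2 to match 2 CH3CHO in the target): (2)·(-39.7) = -79.4 kcal
ΔH° = (+135.2) + (-79.4) = 55.8 kcal

ΔH° = 55.8 kcal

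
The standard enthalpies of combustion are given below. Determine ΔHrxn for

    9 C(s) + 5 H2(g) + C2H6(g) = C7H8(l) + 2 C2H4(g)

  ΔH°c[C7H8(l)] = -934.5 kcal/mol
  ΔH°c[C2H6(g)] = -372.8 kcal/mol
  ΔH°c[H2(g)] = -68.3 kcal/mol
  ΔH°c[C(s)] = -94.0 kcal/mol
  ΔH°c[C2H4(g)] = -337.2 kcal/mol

ΔHrxn = 48.6 kcal/mol

With combustion enthalpies, reactants minus products:
= [9·(-94.0) + 5·(-68.3) + 1·(-372.8)] − [1·(-934.5) + 2·(-337.2)]
= 48.6 kcal/mol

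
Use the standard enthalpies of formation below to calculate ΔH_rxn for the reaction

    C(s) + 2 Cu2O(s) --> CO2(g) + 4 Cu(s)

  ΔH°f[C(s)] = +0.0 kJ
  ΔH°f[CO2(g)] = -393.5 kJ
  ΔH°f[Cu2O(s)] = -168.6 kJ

ΔH_rxn = -56.3 kJ

Products: 1·(-393.5) + 4·(+0.0) = -393.5
Reactants: 1·(+0.0) + 2·(-168.6) = -337.2
ΔH_rxn = (-393.5) − (-337.2) = -56.3 kJ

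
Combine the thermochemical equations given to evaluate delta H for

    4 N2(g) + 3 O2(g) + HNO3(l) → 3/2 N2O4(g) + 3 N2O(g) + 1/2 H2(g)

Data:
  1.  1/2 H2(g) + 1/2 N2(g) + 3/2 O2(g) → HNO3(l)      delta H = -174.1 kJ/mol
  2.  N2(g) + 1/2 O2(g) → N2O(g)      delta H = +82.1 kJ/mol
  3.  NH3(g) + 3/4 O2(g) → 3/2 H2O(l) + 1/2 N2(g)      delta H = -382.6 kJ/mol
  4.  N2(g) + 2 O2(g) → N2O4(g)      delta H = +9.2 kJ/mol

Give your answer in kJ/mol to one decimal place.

delta H = 434.2 kJ/mol

eq. 1 reversed (HNO3(l) must end up as a reactant): +174.1 kJ/mol
eq. 2 × 3 (scale by 3 for the 3 N2O(g)): (3)·(+82.1) = +246.3 kJ/mol
eq. 3: not needed (NH3(g) appears nowhere else).
eq. 4 × 3/2 (scale by 3/2 for the 3/2 N2O4(g)): (3/2)·(+9.2) = +13.8 kJ/mol
delta H = (-1)·(-174.1) + (3)·(+82.1) + (3/2)·(+9.2) = 434.2 kJ/mol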